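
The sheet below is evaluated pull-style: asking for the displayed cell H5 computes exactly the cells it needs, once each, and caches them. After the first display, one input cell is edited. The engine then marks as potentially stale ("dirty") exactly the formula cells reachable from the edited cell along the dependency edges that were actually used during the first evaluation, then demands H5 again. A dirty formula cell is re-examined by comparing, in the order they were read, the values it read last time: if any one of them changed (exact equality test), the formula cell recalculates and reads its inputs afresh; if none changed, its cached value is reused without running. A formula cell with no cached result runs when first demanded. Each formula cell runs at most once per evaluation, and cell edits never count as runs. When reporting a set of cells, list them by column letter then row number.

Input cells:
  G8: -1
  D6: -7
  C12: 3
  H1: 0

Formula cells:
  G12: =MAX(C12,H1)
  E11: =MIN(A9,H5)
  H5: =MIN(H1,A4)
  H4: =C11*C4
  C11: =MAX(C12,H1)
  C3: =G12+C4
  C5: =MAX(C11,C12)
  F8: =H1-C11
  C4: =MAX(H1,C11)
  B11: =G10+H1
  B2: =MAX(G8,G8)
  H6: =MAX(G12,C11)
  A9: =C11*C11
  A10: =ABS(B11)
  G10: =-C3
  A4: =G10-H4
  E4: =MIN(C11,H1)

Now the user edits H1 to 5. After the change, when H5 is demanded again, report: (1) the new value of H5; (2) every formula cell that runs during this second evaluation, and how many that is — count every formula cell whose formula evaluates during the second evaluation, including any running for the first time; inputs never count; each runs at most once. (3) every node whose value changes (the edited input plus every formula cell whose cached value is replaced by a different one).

Demanding H5 again yields -35.
8 formula cells run: A4, C3, C4, C11, G10, G12, H4, H5.
The nodes whose values change: A4, C3, C4, C11, G10, G12, H1, H4, H5.

First demand of the output computes:
  C11 = MAX(3, 0) = 3
  C4 = MAX(0, 3) = 3
  G12 = MAX(3, 0) = 3
  C3 = 3 + 3 = 6
  G10 = -(6) = -6
  H4 = 3 * 3 = 9
  A4 = -6 - 9 = -15
  H5 = MIN(0, -15) = -15

After the edit, cleaning proceeds:
  C11: a read changed (H1 0->5) — executes, giving 5.
  C4: a read changed (H1 0->5; C11 3->5) — executes, giving 5.
  G12: a read changed (H1 0->5) — executes, giving 5.
  C3: a read changed (G12 3->5; C4 3->5) — executes, giving 10.
  G10: a read changed (C3 6->10) — executes, giving -10.
  H4: a read changed (C11 3->5; C4 3->5) — executes, giving 25.
  A4: a read changed (G10 -6->-10; H4 9->25) — executes, giving -35.
  H5: a read changed (H1 0->5; A4 -15->-35) — executes, giving -35.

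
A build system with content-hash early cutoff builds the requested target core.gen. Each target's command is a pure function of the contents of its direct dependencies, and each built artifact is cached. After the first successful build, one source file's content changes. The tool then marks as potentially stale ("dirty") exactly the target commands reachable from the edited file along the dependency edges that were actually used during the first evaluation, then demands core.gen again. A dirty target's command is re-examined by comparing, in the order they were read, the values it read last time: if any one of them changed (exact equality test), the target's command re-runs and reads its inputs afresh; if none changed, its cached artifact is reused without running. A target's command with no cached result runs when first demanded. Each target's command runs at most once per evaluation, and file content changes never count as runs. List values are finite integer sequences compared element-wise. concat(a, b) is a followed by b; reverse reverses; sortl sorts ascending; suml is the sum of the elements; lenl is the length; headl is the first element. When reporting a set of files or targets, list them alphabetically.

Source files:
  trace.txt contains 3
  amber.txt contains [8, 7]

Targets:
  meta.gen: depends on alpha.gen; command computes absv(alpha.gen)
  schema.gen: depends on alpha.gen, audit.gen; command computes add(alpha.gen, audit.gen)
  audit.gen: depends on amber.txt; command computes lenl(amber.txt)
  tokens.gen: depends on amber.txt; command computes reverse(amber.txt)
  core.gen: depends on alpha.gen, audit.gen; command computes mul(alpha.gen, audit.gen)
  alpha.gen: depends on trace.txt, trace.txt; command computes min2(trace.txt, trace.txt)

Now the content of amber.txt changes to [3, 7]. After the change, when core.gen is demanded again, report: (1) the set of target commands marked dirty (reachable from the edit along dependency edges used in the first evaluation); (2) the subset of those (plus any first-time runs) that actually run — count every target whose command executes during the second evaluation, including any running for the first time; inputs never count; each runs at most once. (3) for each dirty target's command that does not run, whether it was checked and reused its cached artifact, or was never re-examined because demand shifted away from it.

First evaluation (everything demanded from the output):
  alpha.gen = min2(3, 3) = 3
  audit.gen = lenl([8, 7]) = 2
  core.gen = mul(3, 2) = 6

Propagation after the edit:
  audit.gen: runs — amber.txt [8, 7]->[3, 7]; result 2 (same value as before).
  core.gen: checked — values it read are unchanged (alpha.gen unchanged, audit.gen unchanged); reused cached 6 without running.

Key observation: the change is absorbed at audit.gen — it re-runs but produces the same value, and the output's value is unchanged.

Marked dirty: audit.gen, core.gen.
Target commands that run: audit.gen — 1 in total.
Checked but reused from cache: core.gen.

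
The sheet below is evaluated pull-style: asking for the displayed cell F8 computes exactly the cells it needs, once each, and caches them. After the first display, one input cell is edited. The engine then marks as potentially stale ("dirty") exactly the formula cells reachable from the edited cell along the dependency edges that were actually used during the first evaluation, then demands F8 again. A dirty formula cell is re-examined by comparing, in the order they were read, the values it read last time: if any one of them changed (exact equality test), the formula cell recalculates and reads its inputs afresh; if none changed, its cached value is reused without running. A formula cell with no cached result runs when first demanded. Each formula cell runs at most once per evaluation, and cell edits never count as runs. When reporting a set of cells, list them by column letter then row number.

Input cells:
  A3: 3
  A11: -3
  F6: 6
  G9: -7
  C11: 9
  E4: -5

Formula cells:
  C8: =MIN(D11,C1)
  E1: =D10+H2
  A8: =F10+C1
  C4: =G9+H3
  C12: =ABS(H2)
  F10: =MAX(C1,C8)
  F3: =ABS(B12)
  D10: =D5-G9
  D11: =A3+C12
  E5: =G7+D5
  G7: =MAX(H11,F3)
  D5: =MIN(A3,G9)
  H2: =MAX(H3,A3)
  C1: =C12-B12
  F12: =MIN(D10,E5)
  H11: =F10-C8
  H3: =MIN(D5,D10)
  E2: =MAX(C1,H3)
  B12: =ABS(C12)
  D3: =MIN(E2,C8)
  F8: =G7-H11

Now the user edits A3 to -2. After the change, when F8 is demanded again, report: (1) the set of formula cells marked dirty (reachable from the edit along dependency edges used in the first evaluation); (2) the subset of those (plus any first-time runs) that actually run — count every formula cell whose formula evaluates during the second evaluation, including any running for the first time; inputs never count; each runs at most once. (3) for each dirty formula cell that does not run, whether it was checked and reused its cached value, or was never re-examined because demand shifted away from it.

First demand of the output computes:
  D5 = MIN(3, -7) = -7
  D10 = -7 - -7 = 0
  H3 = MIN(-7, 0) = -7
  H2 = MAX(-7, 3) = 3
  C12 = ABS(3) = 3
  B12 = ABS(3) = 3
  C1 = 3 - 3 = 0
  D11 = 3 + 3 = 6
  C8 = MIN(6, 0) = 0
  F3 = ABS(3) = 3
  F10 = MAX(0, 0) = 0
  H11 = 0 - 0 = 0
  G7 = MAX(0, 3) = 3
  F8 = 3 - 0 = 3

After the edit, cleaning proceeds:
  D5: a read changed (A3 3->-2) — executes, giving -7 — identical to its old value.
  D10: dirty, but its reads are unchanged (D5 unchanged, G9 unchanged); cached 0 stands.
  H3: dirty, but its reads are unchanged (D5 unchanged, D10 unchanged); cached -7 stands.
  H2: a read changed (A3 3->-2) — executes, giving -2.
  C12: a read changed (H2 3->-2) — executes, giving 2.
  B12: a read changed (C12 3->2) — executes, giving 2.
  C1: a read changed (C12 3->2; B12 3->2) — executes, giving 0 — identical to its old value.
  D11: a read changed (A3 3->-2; C12 3->2) — executes, giving 0.
  C8: a read changed (D11 6->0) — executes, giving 0 — identical to its old value.
  F3: a read changed (B12 3->2) — executes, giving 2.
  F10: dirty, but its reads are unchanged (C1 unchanged, C8 unchanged); cached 0 stands.
  H11: dirty, but its reads are unchanged (F10 unchanged, C8 unchanged); cached 0 stands.
  G7: a read changed (F3 3->2) — executes, giving 2.
  F8: a read changed (G7 3->2) — executes, giving 2.

Note where the cutoff bites: D10 is checked, finds nothing changed, and keeps its cache.

The edit dirties: B12, C1, C8, C12, D5, D10, D11, F3, F8, F10, G7, H2, H3, H11.
10 formula cells run: B12, C1, C8, C12, D5, D11, F3, F8, G7, H2.
Cache hits after checking: D10, F10, H3, H11.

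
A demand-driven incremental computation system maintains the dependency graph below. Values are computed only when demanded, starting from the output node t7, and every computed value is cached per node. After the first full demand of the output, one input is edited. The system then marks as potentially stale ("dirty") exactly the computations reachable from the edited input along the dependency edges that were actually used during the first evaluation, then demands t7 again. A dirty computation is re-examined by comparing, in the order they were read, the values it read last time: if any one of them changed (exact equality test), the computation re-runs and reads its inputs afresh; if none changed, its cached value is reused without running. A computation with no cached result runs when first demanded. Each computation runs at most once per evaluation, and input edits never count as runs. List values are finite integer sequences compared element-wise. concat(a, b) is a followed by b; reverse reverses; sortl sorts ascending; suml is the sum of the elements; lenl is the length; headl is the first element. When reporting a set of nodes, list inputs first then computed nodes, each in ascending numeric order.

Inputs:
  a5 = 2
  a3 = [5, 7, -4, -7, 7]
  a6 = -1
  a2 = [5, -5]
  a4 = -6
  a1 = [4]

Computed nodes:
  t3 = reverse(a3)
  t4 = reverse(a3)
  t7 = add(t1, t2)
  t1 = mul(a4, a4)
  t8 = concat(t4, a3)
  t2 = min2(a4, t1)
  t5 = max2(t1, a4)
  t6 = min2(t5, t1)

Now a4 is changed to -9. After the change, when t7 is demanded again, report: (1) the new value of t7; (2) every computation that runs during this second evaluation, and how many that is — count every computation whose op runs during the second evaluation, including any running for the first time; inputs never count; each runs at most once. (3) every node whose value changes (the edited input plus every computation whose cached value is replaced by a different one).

New value of t7: 72.
Computations that run: t1, t2, t7 — 3 in total.
Values that change: a4, t1, t2, t7.

First evaluation (everything demanded from the output):
  t1 = mul(-6, -6) = 36
  t2 = min2(-6, 36) = -6
  t7 = add(36, -6) = 30

Propagation after the edit:
  t1: runs — a4 -6->-9; a4 -6->-9; result 81.
  t2: runs — a4 -6->-9; t1 36->81; result -9.
  t7: runs — t1 36->81; t2 -6->-9; result 72.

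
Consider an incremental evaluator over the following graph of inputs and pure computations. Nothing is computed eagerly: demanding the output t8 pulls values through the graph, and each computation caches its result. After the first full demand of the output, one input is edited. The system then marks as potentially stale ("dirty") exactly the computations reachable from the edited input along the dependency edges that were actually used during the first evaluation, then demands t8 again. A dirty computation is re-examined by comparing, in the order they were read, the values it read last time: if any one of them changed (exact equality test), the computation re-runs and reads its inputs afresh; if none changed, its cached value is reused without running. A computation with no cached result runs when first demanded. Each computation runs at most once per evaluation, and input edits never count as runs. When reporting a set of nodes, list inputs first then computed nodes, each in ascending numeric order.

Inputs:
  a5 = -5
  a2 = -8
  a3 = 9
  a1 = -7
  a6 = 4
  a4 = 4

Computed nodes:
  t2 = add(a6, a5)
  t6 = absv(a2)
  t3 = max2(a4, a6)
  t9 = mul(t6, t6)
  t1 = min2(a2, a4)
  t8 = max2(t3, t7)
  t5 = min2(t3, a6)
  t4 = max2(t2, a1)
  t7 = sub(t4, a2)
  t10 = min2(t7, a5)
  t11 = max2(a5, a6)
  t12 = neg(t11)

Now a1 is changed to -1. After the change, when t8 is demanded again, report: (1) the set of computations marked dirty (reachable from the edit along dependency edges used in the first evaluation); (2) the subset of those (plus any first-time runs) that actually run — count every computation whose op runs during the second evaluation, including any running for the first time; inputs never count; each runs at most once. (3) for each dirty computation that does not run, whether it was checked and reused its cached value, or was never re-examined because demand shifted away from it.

Dirty set: t4, t7, t8.
Run set: t4 (1 run).
Re-examined without running (cache reused): t7, t8.
The important point: t4 recomputes to an identical value, and the output ends up unchanged.

Initial pass — values computed on the first demand:
  t2 = add(4, -5) = -1
  t3 = max2(4, 4) = 4
  t4 = max2(-1, -7) = -1
  t7 = sub(-1, -8) = 7
  t8 = max2(4, 7) = 7

Second demand — change propagation:
  t4: re-runs because a1 -7->-1; new result -1 (unchanged).
  t7: re-examined; everything it read last time is the same (t4 unchanged, a2 unchanged) — cache 7 kept, no run.
  t8: re-examined; everything it read last time is the same (t3 unchanged, t7 unchanged) — cache 7 kept, no run.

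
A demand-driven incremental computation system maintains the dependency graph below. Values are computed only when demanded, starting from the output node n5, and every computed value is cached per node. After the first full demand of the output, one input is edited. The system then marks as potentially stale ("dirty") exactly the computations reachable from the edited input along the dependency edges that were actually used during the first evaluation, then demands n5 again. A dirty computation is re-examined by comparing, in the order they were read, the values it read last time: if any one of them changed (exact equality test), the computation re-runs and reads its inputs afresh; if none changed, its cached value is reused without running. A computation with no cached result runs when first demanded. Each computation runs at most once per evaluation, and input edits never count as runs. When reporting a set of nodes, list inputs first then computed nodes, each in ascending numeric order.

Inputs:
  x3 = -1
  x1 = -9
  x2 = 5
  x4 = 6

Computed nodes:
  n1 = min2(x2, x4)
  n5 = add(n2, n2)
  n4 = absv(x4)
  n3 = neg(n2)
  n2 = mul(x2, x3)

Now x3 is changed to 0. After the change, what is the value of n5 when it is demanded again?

New value of n5: 0.

First evaluation (everything demanded from the output):
  n2 = mul(5, -1) = -5
  n5 = add(-5, -5) = -10

Propagation after the edit:
  n2: runs — x3 -1->0; result 0.
  n5: runs — n2 -5->0; n2 -5->0; result 0.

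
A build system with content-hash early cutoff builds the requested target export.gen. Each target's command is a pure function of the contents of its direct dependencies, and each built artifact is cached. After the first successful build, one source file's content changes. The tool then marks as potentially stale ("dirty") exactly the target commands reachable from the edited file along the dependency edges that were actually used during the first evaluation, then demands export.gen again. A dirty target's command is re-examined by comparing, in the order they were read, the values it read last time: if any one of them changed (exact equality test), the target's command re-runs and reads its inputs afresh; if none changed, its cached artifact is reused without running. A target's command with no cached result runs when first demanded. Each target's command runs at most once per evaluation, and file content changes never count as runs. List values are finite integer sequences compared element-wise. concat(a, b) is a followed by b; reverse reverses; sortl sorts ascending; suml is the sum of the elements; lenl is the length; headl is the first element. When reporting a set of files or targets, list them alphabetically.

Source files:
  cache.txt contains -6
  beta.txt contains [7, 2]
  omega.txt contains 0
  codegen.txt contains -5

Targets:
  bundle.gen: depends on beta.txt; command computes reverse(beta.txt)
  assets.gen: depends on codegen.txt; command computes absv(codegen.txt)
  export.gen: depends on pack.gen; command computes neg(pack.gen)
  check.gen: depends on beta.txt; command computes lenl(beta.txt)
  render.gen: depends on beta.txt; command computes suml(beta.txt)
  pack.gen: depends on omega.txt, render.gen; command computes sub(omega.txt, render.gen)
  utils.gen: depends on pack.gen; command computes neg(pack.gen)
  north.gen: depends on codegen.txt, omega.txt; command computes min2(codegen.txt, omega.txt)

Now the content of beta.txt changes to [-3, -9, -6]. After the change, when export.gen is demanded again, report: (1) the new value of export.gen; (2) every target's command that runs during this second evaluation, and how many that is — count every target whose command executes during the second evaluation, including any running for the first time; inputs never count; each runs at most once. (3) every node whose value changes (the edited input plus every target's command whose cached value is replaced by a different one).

First evaluation (everything demanded from the output):
  render.gen = suml([7, 2]) = 9
  pack.gen = sub(0, 9) = -9
  export.gen = neg(-9) = 9

Propagation after the edit:
  render.gen: runs — beta.txt [7, 2]->[-3, -9, -6]; result -18.
  pack.gen: runs — render.gen 9->-18; result 18.
  export.gen: runs — pack.gen -9->18; result -18.

New value of export.gen: -18.
Target commands that run: export.gen, pack.gen, render.gen — 3 in total.
Values that change: beta.txt, export.gen, pack.gen, render.gen.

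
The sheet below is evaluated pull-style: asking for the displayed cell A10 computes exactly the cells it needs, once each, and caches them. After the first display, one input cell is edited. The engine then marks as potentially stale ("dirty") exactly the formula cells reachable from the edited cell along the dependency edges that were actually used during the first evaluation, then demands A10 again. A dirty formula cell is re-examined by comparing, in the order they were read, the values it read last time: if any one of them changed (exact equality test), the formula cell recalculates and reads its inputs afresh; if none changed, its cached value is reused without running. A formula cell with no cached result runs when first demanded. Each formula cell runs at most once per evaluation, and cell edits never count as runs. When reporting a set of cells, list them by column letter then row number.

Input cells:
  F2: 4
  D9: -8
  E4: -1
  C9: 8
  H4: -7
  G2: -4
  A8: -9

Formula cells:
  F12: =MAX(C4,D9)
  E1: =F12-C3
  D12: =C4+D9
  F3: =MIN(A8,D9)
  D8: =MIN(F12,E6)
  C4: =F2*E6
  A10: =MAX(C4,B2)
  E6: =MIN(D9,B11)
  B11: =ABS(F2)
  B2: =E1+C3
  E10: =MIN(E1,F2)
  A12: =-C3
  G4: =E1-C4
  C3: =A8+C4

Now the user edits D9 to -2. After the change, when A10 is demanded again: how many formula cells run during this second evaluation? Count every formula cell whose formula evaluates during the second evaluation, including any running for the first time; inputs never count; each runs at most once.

7 formula cells run: A10, B2, C3, C4, E1, E6, F12.

First demand of the output computes:
  B11 = ABS(4) = 4
  E6 = MIN(-8, 4) = -8
  C4 = 4 * -8 = -32
  C3 = -9 + -32 = -41
  F12 = MAX(-32, -8) = -8
  E1 = -8 - -41 = 33
  B2 = 33 + -41 = -8
  A10 = MAX(-32, -8) = -8

After the edit, cleaning proceeds:
  E6: a read changed (D9 -8->-2) — executes, giving -2.
  C4: a read changed (E6 -8->-2) — executes, giving -8.
  C3: a read changed (C4 -32->-8) — executes, giving -17.
  F12: a read changed (C4 -32->-8; D9 -8->-2) — executes, giving -2.
  E1: a read changed (F12 -8->-2; C3 -41->-17) — executes, giving 15.
  B2: a read changed (E1 33->15; C3 -41->-17) — executes, giving -2.
  A10: a read changed (C4 -32->-8; B2 -8->-2) — executes, giving -2.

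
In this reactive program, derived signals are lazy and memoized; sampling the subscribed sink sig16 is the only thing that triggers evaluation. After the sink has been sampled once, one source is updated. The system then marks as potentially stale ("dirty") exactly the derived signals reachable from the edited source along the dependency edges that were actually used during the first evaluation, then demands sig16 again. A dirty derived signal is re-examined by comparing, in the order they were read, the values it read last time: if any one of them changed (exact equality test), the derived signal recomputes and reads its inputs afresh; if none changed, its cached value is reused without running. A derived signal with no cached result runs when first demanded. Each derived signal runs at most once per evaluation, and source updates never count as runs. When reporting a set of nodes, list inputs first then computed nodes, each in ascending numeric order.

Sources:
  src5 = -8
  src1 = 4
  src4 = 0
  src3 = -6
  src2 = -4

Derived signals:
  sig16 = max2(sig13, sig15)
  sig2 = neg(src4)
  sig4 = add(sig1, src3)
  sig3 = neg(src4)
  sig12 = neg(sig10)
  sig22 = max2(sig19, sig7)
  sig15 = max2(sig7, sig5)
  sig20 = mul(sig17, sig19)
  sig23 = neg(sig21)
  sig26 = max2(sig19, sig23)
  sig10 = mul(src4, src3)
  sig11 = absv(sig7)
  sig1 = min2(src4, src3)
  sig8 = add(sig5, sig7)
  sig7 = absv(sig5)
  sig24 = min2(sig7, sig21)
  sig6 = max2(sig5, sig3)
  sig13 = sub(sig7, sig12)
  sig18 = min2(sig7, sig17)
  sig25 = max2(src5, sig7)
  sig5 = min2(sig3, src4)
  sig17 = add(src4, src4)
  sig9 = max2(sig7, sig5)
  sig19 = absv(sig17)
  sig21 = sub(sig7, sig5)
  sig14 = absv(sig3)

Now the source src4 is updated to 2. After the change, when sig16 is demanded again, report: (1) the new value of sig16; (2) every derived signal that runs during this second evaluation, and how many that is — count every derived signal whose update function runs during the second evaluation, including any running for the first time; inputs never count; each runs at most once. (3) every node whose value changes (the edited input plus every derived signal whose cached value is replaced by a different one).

Demanding sig16 again yields 2.
8 derived signals run: sig3, sig5, sig7, sig10, sig12, sig13, sig15, sig16.
The nodes whose values change: src4, sig3, sig5, sig7, sig10, sig12, sig13, sig15, sig16.

First demand of the output computes:
  sig3 = neg(0) = 0
  sig5 = min2(0, 0) = 0
  sig7 = absv(0) = 0
  sig10 = mul(0, -6) = 0
  sig12 = neg(0) = 0
  sig13 = sub(0, 0) = 0
  sig15 = max2(0, 0) = 0
  sig16 = max2(0, 0) = 0

After the edit, cleaning proceeds:
  sig3: a read changed (src4 0->2) — executes, giving -2.
  sig5: a read changed (sig3 0->-2; src4 0->2) — executes, giving -2.
  sig7: a read changed (sig5 0->-2) — executes, giving 2.
  sig10: a read changed (src4 0->2) — executes, giving -12.
  sig12: a read changed (sig10 0->-12) — executes, giving 12.
  sig13: a read changed (sig7 0->2; sig12 0->12) — executes, giving -10.
  sig15: a read changed (sig7 0->2; sig5 0->-2) — executes, giving 2.
  sig16: a read changed (sig13 0->-10; sig15 0->2) — executes, giving 2.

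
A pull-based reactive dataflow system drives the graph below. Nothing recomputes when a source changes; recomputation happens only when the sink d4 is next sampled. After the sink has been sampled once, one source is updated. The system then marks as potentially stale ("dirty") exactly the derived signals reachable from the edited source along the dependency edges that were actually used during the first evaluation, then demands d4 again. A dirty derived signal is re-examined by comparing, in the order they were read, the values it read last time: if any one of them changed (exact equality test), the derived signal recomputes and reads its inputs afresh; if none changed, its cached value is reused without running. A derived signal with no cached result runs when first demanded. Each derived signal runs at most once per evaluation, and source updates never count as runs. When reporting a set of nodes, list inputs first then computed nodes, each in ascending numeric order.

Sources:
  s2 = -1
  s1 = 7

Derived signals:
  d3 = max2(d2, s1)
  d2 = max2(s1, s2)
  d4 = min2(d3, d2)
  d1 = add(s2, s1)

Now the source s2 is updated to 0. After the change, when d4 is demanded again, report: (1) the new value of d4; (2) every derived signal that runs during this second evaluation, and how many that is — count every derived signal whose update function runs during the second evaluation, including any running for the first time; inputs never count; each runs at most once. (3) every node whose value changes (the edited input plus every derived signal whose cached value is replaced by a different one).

First evaluation (everything demanded from the output):
  d2 = max2(7, -1) = 7
  d3 = max2(7, 7) = 7
  d4 = min2(7, 7) = 7

Propagation after the edit:
  d2: runs — s2 -1->0; result 7 (same value as before).
  d3: checked — values it read are unchanged (d2 unchanged, s1 unchanged); reused cached 7 without running.
  d4: checked — values it read are unchanged (d3 unchanged, d2 unchanged); reused cached 7 without running.

Key observation: the change is absorbed at d2 — it re-runs but produces the same value, and the output's value is unchanged.

New value of d4: 7.
Derived signals that run: d2 — 1 in total.
Values that change: s2.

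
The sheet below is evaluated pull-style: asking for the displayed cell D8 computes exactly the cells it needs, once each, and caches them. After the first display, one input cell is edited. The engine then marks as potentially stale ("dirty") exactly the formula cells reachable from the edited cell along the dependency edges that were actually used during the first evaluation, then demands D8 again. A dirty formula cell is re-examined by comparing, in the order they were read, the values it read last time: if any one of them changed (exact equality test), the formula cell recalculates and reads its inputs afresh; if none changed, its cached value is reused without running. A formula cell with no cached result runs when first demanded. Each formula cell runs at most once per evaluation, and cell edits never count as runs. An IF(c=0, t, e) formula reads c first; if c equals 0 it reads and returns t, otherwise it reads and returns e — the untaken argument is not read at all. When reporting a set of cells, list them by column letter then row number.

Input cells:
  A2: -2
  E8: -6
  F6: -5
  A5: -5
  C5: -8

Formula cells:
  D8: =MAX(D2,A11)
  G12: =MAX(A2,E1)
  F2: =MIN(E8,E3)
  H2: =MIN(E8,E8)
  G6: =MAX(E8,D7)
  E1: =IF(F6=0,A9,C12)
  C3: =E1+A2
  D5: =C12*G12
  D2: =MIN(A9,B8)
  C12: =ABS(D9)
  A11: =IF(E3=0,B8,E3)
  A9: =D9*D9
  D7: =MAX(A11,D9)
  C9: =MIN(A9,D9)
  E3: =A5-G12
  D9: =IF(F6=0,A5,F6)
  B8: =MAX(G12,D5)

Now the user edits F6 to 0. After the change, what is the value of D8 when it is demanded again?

First demand of the output computes:
  D9 = IF(F6=0: F6=-5 -> else branch F6) = -5
  A9 = -5 * -5 = 25
  C12 = ABS(-5) = 5
  E1 = IF(F6=0: F6=-5 -> else branch C12) = 5
  G12 = MAX(-2, 5) = 5
  D5 = 5 * 5 = 25
  B8 = MAX(5, 25) = 25
  D2 = MIN(25, 25) = 25
  E3 = -5 - 5 = -10
  A11 = IF(E3=0: E3=-10 -> else branch E3) = -10
  D8 = MAX(25, -10) = 25

After the edit, cleaning proceeds:
  D9: a read changed (F6 -5->0; F6 -5->0) — executes, giving -5 — identical to its old value.
  A9: dirty, but its reads are unchanged (D9 unchanged, D9 unchanged); cached 25 stands.
  C12: dirty, but its reads are unchanged (D9 unchanged); cached 5 stands.
  E1: a read changed (F6 -5->0) — executes, giving 25.
  G12: a read changed (E1 5->25) — executes, giving 25.
  D5: a read changed (G12 5->25) — executes, giving 125.
  B8: a read changed (G12 5->25; D5 25->125) — executes, giving 125.
  D2: a read changed (B8 25->125) — executes, giving 25 — identical to its old value.
  E3: a read changed (G12 5->25) — executes, giving -30.
  A11: a read changed (E3 -10->-30; E3 -10->-30) — executes, giving -30.
  D8: a read changed (A11 -10->-30) — executes, giving 25 — identical to its old value.

Note where the cutoff bites: C12 is checked, finds nothing changed, and keeps its cache.

Demanding D8 again yields 25.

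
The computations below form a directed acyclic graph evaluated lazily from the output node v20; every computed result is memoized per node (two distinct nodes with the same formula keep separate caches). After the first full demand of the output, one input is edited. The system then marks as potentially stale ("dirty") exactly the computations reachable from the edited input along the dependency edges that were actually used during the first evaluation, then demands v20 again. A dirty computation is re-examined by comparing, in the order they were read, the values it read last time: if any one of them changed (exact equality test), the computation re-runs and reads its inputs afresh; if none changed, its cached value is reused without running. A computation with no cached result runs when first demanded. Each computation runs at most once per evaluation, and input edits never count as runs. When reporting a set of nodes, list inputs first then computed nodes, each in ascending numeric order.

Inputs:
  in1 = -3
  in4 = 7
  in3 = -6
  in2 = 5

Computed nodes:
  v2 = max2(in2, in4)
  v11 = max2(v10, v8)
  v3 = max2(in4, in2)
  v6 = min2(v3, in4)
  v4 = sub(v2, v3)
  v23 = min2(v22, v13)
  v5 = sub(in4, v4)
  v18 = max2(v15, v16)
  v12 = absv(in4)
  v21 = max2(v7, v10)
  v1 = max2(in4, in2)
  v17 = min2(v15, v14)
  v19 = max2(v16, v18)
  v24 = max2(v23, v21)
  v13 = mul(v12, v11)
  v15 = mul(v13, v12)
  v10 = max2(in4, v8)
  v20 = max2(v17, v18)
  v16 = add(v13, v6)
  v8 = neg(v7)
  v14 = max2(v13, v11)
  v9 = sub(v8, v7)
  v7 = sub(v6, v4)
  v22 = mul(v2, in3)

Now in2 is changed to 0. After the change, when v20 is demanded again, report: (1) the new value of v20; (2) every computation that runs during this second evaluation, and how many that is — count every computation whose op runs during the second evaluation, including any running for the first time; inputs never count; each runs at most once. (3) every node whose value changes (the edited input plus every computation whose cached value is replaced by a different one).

First demand of the output computes:
  v2 = max2(5, 7) = 7
  v3 = max2(7, 5) = 7
  v4 = sub(7, 7) = 0
  v6 = min2(7, 7) = 7
  v7 = sub(7, 0) = 7
  v8 = neg(7) = -7
  v10 = max2(7, -7) = 7
  v11 = max2(7, -7) = 7
  v12 = absv(7) = 7
  v13 = mul(7, 7) = 49
  v14 = max2(49, 7) = 49
  v15 = mul(49, 7) = 343
  v16 = add(49, 7) = 56
  v17 = min2(343, 49) = 49
  v18 = max2(343, 56) = 343
  v20 = max2(49, 343) = 343

After the edit, cleaning proceeds:
  v2: a read changed (in2 5->0) — executes, giving 7 — identical to its old value.
  v3: a read changed (in2 5->0) — executes, giving 7 — identical to its old value.
  v4: dirty, but its reads are unchanged (v2 unchanged, v3 unchanged); cached 0 stands.
  v6: dirty, but its reads are unchanged (v3 unchanged, in4 unchanged); cached 7 stands.
  v7: dirty, but its reads are unchanged (v6 unchanged, v4 unchanged); cached 7 stands.
  v8: dirty, but its reads are unchanged (v7 unchanged); cached -7 stands.
  v10: dirty, but its reads are unchanged (in4 unchanged, v8 unchanged); cached 7 stands.
  v11: dirty, but its reads are unchanged (v10 unchanged, v8 unchanged); cached 7 stands.
  v13: dirty, but its reads are unchanged (v12 unchanged, v11 unchanged); cached 49 stands.
  v14: dirty, but its reads are unchanged (v13 unchanged, v11 unchanged); cached 49 stands.
  v15: dirty, but its reads are unchanged (v13 unchanged, v12 unchanged); cached 343 stands.
  v16: dirty, but its reads are unchanged (v13 unchanged, v6 unchanged); cached 56 stands.
  v17: dirty, but its reads are unchanged (v15 unchanged, v14 unchanged); cached 49 stands.
  v18: dirty, but its reads are unchanged (v15 unchanged, v16 unchanged); cached 343 stands.
  v20: dirty, but its reads are unchanged (v17 unchanged, v18 unchanged); cached 343 stands.

Note where the cutoff bites: v4 is checked, finds nothing changed, and keeps its cache.

Demanding v20 again yields 343.
2 computations run: v2, v3.
The nodes whose values change: in2.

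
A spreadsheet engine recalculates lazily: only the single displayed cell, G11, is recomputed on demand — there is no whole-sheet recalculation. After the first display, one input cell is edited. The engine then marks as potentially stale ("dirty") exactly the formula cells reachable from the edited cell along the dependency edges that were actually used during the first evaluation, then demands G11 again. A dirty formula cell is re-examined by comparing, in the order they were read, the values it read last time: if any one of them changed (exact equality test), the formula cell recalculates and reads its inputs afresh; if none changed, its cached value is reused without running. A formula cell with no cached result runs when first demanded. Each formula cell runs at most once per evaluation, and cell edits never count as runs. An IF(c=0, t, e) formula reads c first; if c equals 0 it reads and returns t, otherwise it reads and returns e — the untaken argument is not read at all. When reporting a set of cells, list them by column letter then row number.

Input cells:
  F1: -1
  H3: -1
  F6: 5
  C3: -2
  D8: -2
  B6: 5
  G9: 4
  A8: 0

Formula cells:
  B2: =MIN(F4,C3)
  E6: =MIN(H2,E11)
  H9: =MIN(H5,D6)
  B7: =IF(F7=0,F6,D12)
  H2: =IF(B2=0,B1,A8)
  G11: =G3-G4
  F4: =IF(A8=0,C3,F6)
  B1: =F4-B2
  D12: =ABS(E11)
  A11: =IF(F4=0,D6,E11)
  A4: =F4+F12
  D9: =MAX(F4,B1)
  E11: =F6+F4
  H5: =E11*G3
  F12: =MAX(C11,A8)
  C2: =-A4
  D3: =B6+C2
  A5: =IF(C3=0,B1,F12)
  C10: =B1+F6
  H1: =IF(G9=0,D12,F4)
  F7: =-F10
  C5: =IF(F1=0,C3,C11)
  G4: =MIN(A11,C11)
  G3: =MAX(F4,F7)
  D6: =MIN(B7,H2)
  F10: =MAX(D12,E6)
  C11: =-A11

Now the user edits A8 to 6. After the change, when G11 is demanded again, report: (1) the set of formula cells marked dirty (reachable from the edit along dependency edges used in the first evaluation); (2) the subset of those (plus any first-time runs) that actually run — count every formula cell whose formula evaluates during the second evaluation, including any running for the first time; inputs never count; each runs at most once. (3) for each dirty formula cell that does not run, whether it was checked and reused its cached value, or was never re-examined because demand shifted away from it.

Marked dirty: A11, B2, C11, D12, E6, E11, F4, F7, F10, G3, G4, G11, H2.
Formula cells that run: A11, B2, C11, D12, E6, E11, F4, F7, F10, G3, G4, G11, H2 — 13 in total.
Every dirty formula cell ran.

First evaluation (everything demanded from the output):
  F4 = IF(A8=0: A8=0 -> then branch C3) = -2
  B2 = MIN(-2, -2) = -2
  E11 = 5 + -2 = 3
  A11 = IF(F4=0: F4=-2 -> else branch E11) = 3
  C11 = -(3) = -3
  D12 = ABS(3) = 3
  G4 = MIN(3, -3) = -3
  H2 = IF(B2=0: B2=-2 -> else branch A8) = 0
  E6 = MIN(0, 3) = 0
  F10 = MAX(3, 0) = 3
  F7 = -(3) = -3
  G3 = MAX(-2, -3) = -2
  G11 = -2 - -3 = 1

Propagation after the edit:
  F4: runs — A8 0->6; result 5.
  B2: runs — F4 -2->5; result -2 (same value as before).
  E11: runs — F4 -2->5; result 10.
  A11: runs — F4 -2->5; E11 3->10; result 10.
  C11: runs — A11 3->10; result -10.
  D12: runs — E11 3->10; result 10.
  G4: runs — A11 3->10; C11 -3->-10; result -10.
  H2: runs — A8 0->6; result 6.
  E6: runs — H2 0->6; E11 3->10; result 6.
  F10: runs — D12 3->10; E6 0->6; result 10.
  F7: runs — F10 3->10; result -10.
  G3: runs — F4 -2->5; F7 -3->-10; result 5.
  G11: runs — G3 -2->5; G4 -3->-10; result 15.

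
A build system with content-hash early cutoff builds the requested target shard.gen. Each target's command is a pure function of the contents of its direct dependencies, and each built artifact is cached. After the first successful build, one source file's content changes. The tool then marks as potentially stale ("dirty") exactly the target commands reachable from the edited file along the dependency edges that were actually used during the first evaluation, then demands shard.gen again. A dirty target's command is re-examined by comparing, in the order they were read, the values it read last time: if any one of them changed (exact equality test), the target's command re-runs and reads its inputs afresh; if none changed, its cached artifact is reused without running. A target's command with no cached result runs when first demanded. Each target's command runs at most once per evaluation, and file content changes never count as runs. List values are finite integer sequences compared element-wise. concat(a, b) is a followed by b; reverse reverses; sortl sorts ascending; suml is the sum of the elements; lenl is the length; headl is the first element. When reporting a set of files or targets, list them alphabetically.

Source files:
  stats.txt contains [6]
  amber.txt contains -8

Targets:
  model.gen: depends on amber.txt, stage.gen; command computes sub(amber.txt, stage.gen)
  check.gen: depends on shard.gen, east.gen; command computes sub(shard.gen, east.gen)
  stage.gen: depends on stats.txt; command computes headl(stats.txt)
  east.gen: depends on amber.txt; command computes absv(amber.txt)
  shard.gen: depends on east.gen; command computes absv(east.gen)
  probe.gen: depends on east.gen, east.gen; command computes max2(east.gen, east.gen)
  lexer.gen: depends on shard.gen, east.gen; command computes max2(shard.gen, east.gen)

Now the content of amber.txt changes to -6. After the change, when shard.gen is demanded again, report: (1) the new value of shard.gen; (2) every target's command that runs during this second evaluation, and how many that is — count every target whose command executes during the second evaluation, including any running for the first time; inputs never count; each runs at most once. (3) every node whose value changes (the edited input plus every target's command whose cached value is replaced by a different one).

New value of shard.gen: 6.
Target commands that run: east.gen, shard.gen — 2 in total.
Values that change: amber.txt, east.gen, shard.gen.

First evaluation (everything demanded from the output):
  east.gen = absv(-8) = 8
  shard.gen = absv(8) = 8

Propagation after the edit:
  east.gen: runs — amber.txt -8->-6; result 6.
  shard.gen: runs — east.gen 8->6; result 6.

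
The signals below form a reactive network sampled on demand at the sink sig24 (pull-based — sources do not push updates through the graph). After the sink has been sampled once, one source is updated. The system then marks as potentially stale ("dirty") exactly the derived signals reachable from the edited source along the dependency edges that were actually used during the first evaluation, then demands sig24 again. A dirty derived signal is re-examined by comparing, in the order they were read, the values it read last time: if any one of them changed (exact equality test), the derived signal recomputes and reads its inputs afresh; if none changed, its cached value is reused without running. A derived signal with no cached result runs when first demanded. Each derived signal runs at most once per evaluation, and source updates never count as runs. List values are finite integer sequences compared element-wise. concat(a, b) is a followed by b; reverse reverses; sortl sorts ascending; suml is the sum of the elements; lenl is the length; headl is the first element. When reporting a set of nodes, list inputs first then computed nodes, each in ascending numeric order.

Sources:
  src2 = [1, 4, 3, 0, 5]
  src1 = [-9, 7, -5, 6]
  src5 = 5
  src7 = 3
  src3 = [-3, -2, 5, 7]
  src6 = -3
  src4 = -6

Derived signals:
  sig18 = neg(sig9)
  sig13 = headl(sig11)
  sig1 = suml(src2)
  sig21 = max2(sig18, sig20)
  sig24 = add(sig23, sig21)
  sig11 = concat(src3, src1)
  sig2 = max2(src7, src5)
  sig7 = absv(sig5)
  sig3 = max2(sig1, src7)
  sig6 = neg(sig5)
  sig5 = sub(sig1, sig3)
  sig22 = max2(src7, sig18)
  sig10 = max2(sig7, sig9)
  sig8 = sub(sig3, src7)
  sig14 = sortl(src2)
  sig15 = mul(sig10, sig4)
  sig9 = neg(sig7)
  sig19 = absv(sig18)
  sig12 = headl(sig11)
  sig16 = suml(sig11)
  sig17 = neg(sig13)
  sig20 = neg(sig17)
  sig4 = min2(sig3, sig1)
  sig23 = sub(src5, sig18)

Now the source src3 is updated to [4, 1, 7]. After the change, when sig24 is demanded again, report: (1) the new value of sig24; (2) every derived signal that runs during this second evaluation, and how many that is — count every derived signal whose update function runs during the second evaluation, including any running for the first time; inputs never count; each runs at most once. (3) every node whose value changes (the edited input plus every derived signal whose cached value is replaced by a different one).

Initial pass — values computed on the first demand:
  sig1 = suml([1, 4, 3, 0, 5]) = 13
  sig3 = max2(13, 3) = 13
  sig5 = sub(13, 13) = 0
  sig7 = absv(0) = 0
  sig9 = neg(0) = 0
  sig11 = concat([-3, -2, 5, 7], [-9, 7, -5, 6]) = [-3, -2, 5, 7, -9, 7, -5, 6]
  sig13 = headl([-3, -2, 5, 7, -9, 7, -5, 6]) = -3
  sig17 = neg(-3) = 3
  sig18 = neg(0) = 0
  sig20 = neg(3) = -3
  sig21 = max2(0, -3) = 0
  sig23 = sub(5, 0) = 5
  sig24 = add(5, 0) = 5

Second demand — change propagation:
  sig11: re-runs because src3 [-3, -2, 5, 7]->[4, 1, 7]; new result [4, 1, 7, -9, 7, -5, 6].
  sig13: re-runs because sig11 [-3, -2, 5, 7, -9, 7, -5, 6]->[4, 1, 7, -9, 7, -5, 6]; new result 4.
  sig17: re-runs because sig13 -3->4; new result -4.
  sig20: re-runs because sig17 3->-4; new result 4.
  sig21: re-runs because sig20 -3->4; new result 4.
  sig24: re-runs because sig21 0->4; new result 9.

sig24 now evaluates to 9.
Run set: sig11, sig13, sig17, sig20, sig21, sig24 (6 run).
Changed values: src3, sig11, sig13, sig17, sig20, sig21, sig24.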